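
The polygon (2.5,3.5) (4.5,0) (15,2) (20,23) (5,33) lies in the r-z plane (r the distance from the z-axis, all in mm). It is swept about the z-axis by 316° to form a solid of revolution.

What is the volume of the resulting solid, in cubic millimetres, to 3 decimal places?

Volume = 21948.589 mm³

Profile (r,z), 5 vertices: (2.5,3.5) (4.5,0) (15,2) (20,23) (5,33)
edge 0: (2.5,3.5)→(4.5,0)  cross = 2.5·0 − 4.5·3.5 = -15.7500; (r_i+r_j)·cross = 7·-15.7500 = -110.2500
edge 1: (4.5,0)→(15,2)  cross = 4.5·2 − 15·0 = 9.0000; (r_i+r_j)·cross = 19.5·9.0000 = 175.5000
edge 2: (15,2)→(20,23)  cross = 15·23 − 20·2 = 305.0000; (r_i+r_j)·cross = 35·305.0000 = 10675.0000
edge 3: (20,23)→(5,33)  cross = 20·33 − 5·23 = 545.0000; (r_i+r_j)·cross = 25·545.0000 = 13625.0000
edge 4: (5,33)→(2.5,3.5)  cross = 5·3.5 − 2.5·33 = -65.0000; (r_i+r_j)·cross = 7.5·-65.0000 = -487.5000
Σcross = 778.2500 → A = |Σcross|/2 = 389.1250 mm²
Σ(r_i+r_j)·cross = 23877.7500 → first moment M = |Σ|/6 = 3979.6250
R_c = M/A = 3979.6250/389.1250 = 10.2271 mm
θ = 316° = 5.515240 rad
V = θ·R_c·A = 5.515240·10.2271·389.1250 = 21948.589 mm³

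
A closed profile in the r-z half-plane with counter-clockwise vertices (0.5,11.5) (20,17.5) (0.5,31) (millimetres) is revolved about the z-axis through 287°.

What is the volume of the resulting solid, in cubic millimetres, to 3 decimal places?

Volume = 6666.479 mm³

Profile (r,z), 3 vertices: (0.5,11.5) (20,17.5) (0.5,31)
edge 0: (0.5,11.5)→(20,17.5)  cross = 0.5·17.5 − 20·11.5 = -221.2500; (r_i+r_j)·cross = 20.5·-221.2500 = -4535.6250
edge 1: (20,17.5)→(0.5,31)  cross = 20·31 − 0.5·17.5 = 611.2500; (r_i+r_j)·cross = 20.5·611.2500 = 12530.6250
edge 2: (0.5,31)→(0.5,11.5)  cross = 0.5·11.5 − 0.5·31 = -9.7500; (r_i+r_j)·cross = 1·-9.7500 = -9.7500
Σcross = 380.2500 → A = |Σcross|/2 = 190.1250 mm²
Σ(r_i+r_j)·cross = 7985.2500 → first moment M = |Σ|/6 = 1330.8750
R_c = M/A = 1330.8750/190.1250 = 7.0000 mm
θ = 287° = 5.009095 rad
V = θ·R_c·A = 5.009095·7.0000·190.1250 = 6666.479 mm³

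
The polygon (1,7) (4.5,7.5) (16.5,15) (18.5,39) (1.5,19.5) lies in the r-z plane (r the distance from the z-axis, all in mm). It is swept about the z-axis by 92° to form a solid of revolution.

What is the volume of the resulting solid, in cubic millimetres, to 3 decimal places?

Volume = 4688.452 mm³

Profile (r,z), 5 vertices: (1,7) (4.5,7.5) (16.5,15) (18.5,39) (1.5,19.5)
edge 0: (1,7)→(4.5,7.5)  cross = 1·7.5 − 4.5·7 = -24.0000; (r_i+r_j)·cross = 5.5·-24.0000 = -132.0000
edge 1: (4.5,7.5)→(16.5,15)  cross = 4.5·15 − 16.5·7.5 = -56.2500; (r_i+r_j)·cross = 21·-56.2500 = -1181.2500
edge 2: (16.5,15)→(18.5,39)  cross = 16.5·39 − 18.5·15 = 366.0000; (r_i+r_j)·cross = 35·366.0000 = 12810.0000
edge 3: (18.5,39)→(1.5,19.5)  cross = 18.5·19.5 − 1.5·39 = 302.2500; (r_i+r_j)·cross = 20·302.2500 = 6045.0000
edge 4: (1.5,19.5)→(1,7)  cross = 1.5·7 − 1·19.5 = -9.0000; (r_i+r_j)·cross = 2.5·-9.0000 = -22.5000
Σcross = 579.0000 → A = |Σcross|/2 = 289.5000 mm²
Σ(r_i+r_j)·cross = 17519.2500 → first moment M = |Σ|/6 = 2919.8750
R_c = M/A = 2919.8750/289.5000 = 10.0859 mm
θ = 92° = 1.605703 rad
V = θ·R_c·A = 1.605703·10.0859·289.5000 = 4688.452 mm³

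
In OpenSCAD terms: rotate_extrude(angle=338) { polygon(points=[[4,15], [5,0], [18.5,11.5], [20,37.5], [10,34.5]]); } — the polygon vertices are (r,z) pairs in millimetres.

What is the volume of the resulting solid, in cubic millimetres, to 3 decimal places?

Volume = 27675.788 mm³

Profile (r,z), 5 vertices: (4,15) (5,0) (18.5,11.5) (20,37.5) (10,34.5)
edge 0: (4,15)→(5,0)  cross = 4·0 − 5·15 = -75.0000; (r_i+r_j)·cross = 9·-75.0000 = -675.0000
edge 1: (5,0)→(18.5,11.5)  cross = 5·11.5 − 18.5·0 = 57.5000; (r_i+r_j)·cross = 23.5·57.5000 = 1351.2500
edge 2: (18.5,11.5)→(20,37.5)  cross = 18.5·37.5 − 20·11.5 = 463.7500; (r_i+r_j)·cross = 38.5·463.7500 = 17854.3750
edge 3: (20,37.5)→(10,34.5)  cross = 20·34.5 − 10·37.5 = 315.0000; (r_i+r_j)·cross = 30·315.0000 = 9450.0000
edge 4: (10,34.5)→(4,15)  cross = 10·15 − 4·34.5 = 12.0000; (r_i+r_j)·cross = 14·12.0000 = 168.0000
Σcross = 773.2500 → A = |Σcross|/2 = 386.6250 mm²
Σ(r_i+r_j)·cross = 28148.6250 → first moment M = |Σ|/6 = 4691.4375
R_c = M/A = 4691.4375/386.6250 = 12.1343 mm
θ = 338° = 5.899213 rad
V = θ·R_c·A = 5.899213·12.1343·386.6250 = 27675.788 mm³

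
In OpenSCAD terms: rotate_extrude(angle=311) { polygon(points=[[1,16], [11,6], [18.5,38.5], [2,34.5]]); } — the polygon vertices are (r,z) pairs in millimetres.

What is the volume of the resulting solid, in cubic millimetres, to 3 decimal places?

Profile (r,z), 4 vertices: (1,16) (11,6) (18.5,38.5) (2,34.5)
edge 0: (1,16)→(11,6)  cross = 1·6 − 11·16 = -170.0000; (r_i+r_j)·cross = 12·-170.0000 = -2040.0000
edge 1: (11,6)→(18.5,38.5)  cross = 11·38.5 − 18.5·6 = 312.5000; (r_i+r_j)·cross = 29.5·312.5000 = 9218.7500
edge 2: (18.5,38.5)→(2,34.5)  cross = 18.5·34.5 − 2·38.5 = 561.2500; (r_i+r_j)·cross = 20.5·561.2500 = 11505.6250
edge 3: (2,34.5)→(1,16)  cross = 2·16 − 1·34.5 = -2.5000; (r_i+r_j)·cross = 3·-2.5000 = -7.5000
Σcross = 701.2500 → A = |Σcross|/2 = 350.6250 mm²
Σ(r_i+r_j)·cross = 18676.8750 → first moment M = |Σ|/6 = 3112.8125
R_c = M/A = 3112.8125/350.6250 = 8.8779 mm
θ = 311° = 5.427974 rad
V = θ·R_c·A = 5.427974·8.8779·350.6250 = 16896.265 mm³

Volume = 16896.265 mm³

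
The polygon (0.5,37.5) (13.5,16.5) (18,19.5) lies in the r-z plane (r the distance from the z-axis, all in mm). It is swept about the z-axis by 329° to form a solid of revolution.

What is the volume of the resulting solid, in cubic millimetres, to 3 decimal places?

Profile (r,z), 3 vertices: (0.5,37.5) (13.5,16.5) (18,19.5)
edge 0: (0.5,37.5)→(13.5,16.5)  cross = 0.5·16.5 − 13.5·37.5 = -498.0000; (r_i+r_j)·cross = 14·-498.0000 = -6972.0000
edge 1: (13.5,16.5)→(18,19.5)  cross = 13.5·19.5 − 18·16.5 = -33.7500; (r_i+r_j)·cross = 31.5·-33.7500 = -1063.1250
edge 2: (18,19.5)→(0.5,37.5)  cross = 18·37.5 − 0.5·19.5 = 665.2500; (r_i+r_j)·cross = 18.5·665.2500 = 12307.1250
Σcross = 133.5000 → A = |Σcross|/2 = 66.7500 mm²
Σ(r_i+r_j)·cross = 4272.0000 → first moment M = |Σ|/6 = 712.0000
R_c = M/A = 712.0000/66.7500 = 10.6667 mm
θ = 329° = 5.742133 rad
V = θ·R_c·A = 5.742133·10.6667·66.7500 = 4088.399 mm³

Volume = 4088.399 mm³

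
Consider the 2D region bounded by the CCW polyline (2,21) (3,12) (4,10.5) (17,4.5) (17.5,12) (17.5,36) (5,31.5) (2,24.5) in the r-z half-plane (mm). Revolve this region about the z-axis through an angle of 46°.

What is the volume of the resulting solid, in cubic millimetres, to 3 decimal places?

Profile (r,z), 8 vertices: (2,21) (3,12) (4,10.5) (17,4.5) (17.5,12) (17.5,36) (5,31.5) (2,24.5)
edge 0: (2,21)→(3,12)  cross = 2·12 − 3·21 = -39.0000; (r_i+r_j)·cross = 5·-39.0000 = -195.0000
edge 1: (3,12)→(4,10.5)  cross = 3·10.5 − 4·12 = -16.5000; (r_i+r_j)·cross = 7·-16.5000 = -115.5000
edge 2: (4,10.5)→(17,4.5)  cross = 4·4.5 − 17·10.5 = -160.5000; (r_i+r_j)·cross = 21·-160.5000 = -3370.5000
edge 3: (17,4.5)→(17.5,12)  cross = 17·12 − 17.5·4.5 = 125.2500; (r_i+r_j)·cross = 34.5·125.2500 = 4321.1250
edge 4: (17.5,12)→(17.5,36)  cross = 17.5·36 − 17.5·12 = 420.0000; (r_i+r_j)·cross = 35·420.0000 = 14700.0000
edge 5: (17.5,36)→(5,31.5)  cross = 17.5·31.5 − 5·36 = 371.2500; (r_i+r_j)·cross = 22.5·371.2500 = 8353.1250
edge 6: (5,31.5)→(2,24.5)  cross = 5·24.5 − 2·31.5 = 59.5000; (r_i+r_j)·cross = 7·59.5000 = 416.5000
edge 7: (2,24.5)→(2,21)  cross = 2·21 − 2·24.5 = -7.0000; (r_i+r_j)·cross = 4·-7.0000 = -28.0000
Σcross = 753.0000 → A = |Σcross|/2 = 376.5000 mm²
Σ(r_i+r_j)·cross = 24081.7500 → first moment M = |Σ|/6 = 4013.6250
R_c = M/A = 4013.6250/376.5000 = 10.6604 mm
θ = 46° = 0.802851 rad
V = θ·R_c·A = 0.802851·10.6604·376.5000 = 3222.345 mm³

Volume = 3222.345 mm³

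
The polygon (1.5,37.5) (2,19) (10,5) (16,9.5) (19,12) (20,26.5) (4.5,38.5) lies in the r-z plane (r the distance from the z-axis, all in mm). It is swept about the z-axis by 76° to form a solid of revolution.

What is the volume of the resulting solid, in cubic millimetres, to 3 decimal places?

Profile (r,z), 7 vertices: (1.5,37.5) (2,19) (10,5) (16,9.5) (19,12) (20,26.5) (4.5,38.5)
edge 0: (1.5,37.5)→(2,19)  cross = 1.5·19 − 2·37.5 = -46.5000; (r_i+r_j)·cross = 3.5·-46.5000 = -162.7500
edge 1: (2,19)→(10,5)  cross = 2·5 − 10·19 = -180.0000; (r_i+r_j)·cross = 12·-180.0000 = -2160.0000
edge 2: (10,5)→(16,9.5)  cross = 10·9.5 − 16·5 = 15.0000; (r_i+r_j)·cross = 26·15.0000 = 390.0000
edge 3: (16,9.5)→(19,12)  cross = 16·12 − 19·9.5 = 11.5000; (r_i+r_j)·cross = 35·11.5000 = 402.5000
edge 4: (19,12)→(20,26.5)  cross = 19·26.5 − 20·12 = 263.5000; (r_i+r_j)·cross = 39·263.5000 = 10276.5000
edge 5: (20,26.5)→(4.5,38.5)  cross = 20·38.5 − 4.5·26.5 = 650.7500; (r_i+r_j)·cross = 24.5·650.7500 = 15943.3750
edge 6: (4.5,38.5)→(1.5,37.5)  cross = 4.5·37.5 − 1.5·38.5 = 111.0000; (r_i+r_j)·cross = 6·111.0000 = 666.0000
Σcross = 825.2500 → A = |Σcross|/2 = 412.6250 mm²
Σ(r_i+r_j)·cross = 25355.6250 → first moment M = |Σ|/6 = 4225.9375
R_c = M/A = 4225.9375/412.6250 = 10.2416 mm
θ = 76° = 1.326450 rad
V = θ·R_c·A = 1.326450·10.2416·412.6250 = 5605.496 mm³

Volume = 5605.496 mm³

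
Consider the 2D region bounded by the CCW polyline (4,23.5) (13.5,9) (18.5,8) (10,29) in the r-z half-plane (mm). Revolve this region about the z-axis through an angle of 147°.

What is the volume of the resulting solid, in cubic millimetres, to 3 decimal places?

Volume = 3370.548 mm³

Profile (r,z), 4 vertices: (4,23.5) (13.5,9) (18.5,8) (10,29)
edge 0: (4,23.5)→(13.5,9)  cross = 4·9 − 13.5·23.5 = -281.2500; (r_i+r_j)·cross = 17.5·-281.2500 = -4921.8750
edge 1: (13.5,9)→(18.5,8)  cross = 13.5·8 − 18.5·9 = -58.5000; (r_i+r_j)·cross = 32·-58.5000 = -1872.0000
edge 2: (18.5,8)→(10,29)  cross = 18.5·29 − 10·8 = 456.5000; (r_i+r_j)·cross = 28.5·456.5000 = 13010.2500
edge 3: (10,29)→(4,23.5)  cross = 10·23.5 − 4·29 = 119.0000; (r_i+r_j)·cross = 14·119.0000 = 1666.0000
Σcross = 235.7500 → A = |Σcross|/2 = 117.8750 mm²
Σ(r_i+r_j)·cross = 7882.3750 → first moment M = |Σ|/6 = 1313.7292
R_c = M/A = 1313.7292/117.8750 = 11.1451 mm
θ = 147° = 2.565634 rad
V = θ·R_c·A = 2.565634·11.1451·117.8750 = 3370.548 mm³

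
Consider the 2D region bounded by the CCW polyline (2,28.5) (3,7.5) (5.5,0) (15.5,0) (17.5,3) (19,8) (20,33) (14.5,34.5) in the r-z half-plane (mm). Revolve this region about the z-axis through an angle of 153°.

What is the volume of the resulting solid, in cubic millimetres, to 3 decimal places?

Profile (r,z), 8 vertices: (2,28.5) (3,7.5) (5.5,0) (15.5,0) (17.5,3) (19,8) (20,33) (14.5,34.5)
edge 0: (2,28.5)→(3,7.5)  cross = 2·7.5 − 3·28.5 = -70.5000; (r_i+r_j)·cross = 5·-70.5000 = -352.5000
edge 1: (3,7.5)→(5.5,0)  cross = 3·0 − 5.5·7.5 = -41.2500; (r_i+r_j)·cross = 8.5·-41.2500 = -350.6250
edge 2: (5.5,0)→(15.5,0)  cross = 5.5·0 − 15.5·0 = 0.0000; (r_i+r_j)·cross = 21·0.0000 = 0.0000
edge 3: (15.5,0)→(17.5,3)  cross = 15.5·3 − 17.5·0 = 46.5000; (r_i+r_j)·cross = 33·46.5000 = 1534.5000
edge 4: (17.5,3)→(19,8)  cross = 17.5·8 − 19·3 = 83.0000; (r_i+r_j)·cross = 36.5·83.0000 = 3029.5000
edge 5: (19,8)→(20,33)  cross = 19·33 − 20·8 = 467.0000; (r_i+r_j)·cross = 39·467.0000 = 18213.0000
edge 6: (20,33)→(14.5,34.5)  cross = 20·34.5 − 14.5·33 = 211.5000; (r_i+r_j)·cross = 34.5·211.5000 = 7296.7500
edge 7: (14.5,34.5)→(2,28.5)  cross = 14.5·28.5 − 2·34.5 = 344.2500; (r_i+r_j)·cross = 16.5·344.2500 = 5680.1250
Σcross = 1040.5000 → A = |Σcross|/2 = 520.2500 mm²
Σ(r_i+r_j)·cross = 35050.7500 → first moment M = |Σ|/6 = 5841.7917
R_c = M/A = 5841.7917/520.2500 = 11.2288 mm
θ = 153° = 2.670354 rad
V = θ·R_c·A = 2.670354·11.2288·520.2500 = 15599.650 mm³

Volume = 15599.650 mm³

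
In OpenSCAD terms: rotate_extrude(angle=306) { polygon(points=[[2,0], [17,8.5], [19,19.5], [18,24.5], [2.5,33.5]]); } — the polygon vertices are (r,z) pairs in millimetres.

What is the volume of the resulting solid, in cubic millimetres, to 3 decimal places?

Profile (r,z), 5 vertices: (2,0) (17,8.5) (19,19.5) (18,24.5) (2.5,33.5)
edge 0: (2,0)→(17,8.5)  cross = 2·8.5 − 17·0 = 17.0000; (r_i+r_j)·cross = 19·17.0000 = 323.0000
edge 1: (17,8.5)→(19,19.5)  cross = 17·19.5 − 19·8.5 = 170.0000; (r_i+r_j)·cross = 36·170.0000 = 6120.0000
edge 2: (19,19.5)→(18,24.5)  cross = 19·24.5 − 18·19.5 = 114.5000; (r_i+r_j)·cross = 37·114.5000 = 4236.5000
edge 3: (18,24.5)→(2.5,33.5)  cross = 18·33.5 − 2.5·24.5 = 541.7500; (r_i+r_j)·cross = 20.5·541.7500 = 11105.8750
edge 4: (2.5,33.5)→(2,0)  cross = 2.5·0 − 2·33.5 = -67.0000; (r_i+r_j)·cross = 4.5·-67.0000 = -301.5000
Σcross = 776.2500 → A = |Σcross|/2 = 388.1250 mm²
Σ(r_i+r_j)·cross = 21483.8750 → first moment M = |Σ|/6 = 3580.6458
R_c = M/A = 3580.6458/388.1250 = 9.2255 mm
θ = 306° = 5.340708 rad
V = θ·R_c·A = 5.340708·9.2255·388.1250 = 19123.182 mm³

Volume = 19123.182 mm³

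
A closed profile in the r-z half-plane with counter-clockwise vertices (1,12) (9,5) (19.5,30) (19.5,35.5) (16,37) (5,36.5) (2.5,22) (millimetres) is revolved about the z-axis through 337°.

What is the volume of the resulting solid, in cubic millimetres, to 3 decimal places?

Profile (r,z), 7 vertices: (1,12) (9,5) (19.5,30) (19.5,35.5) (16,37) (5,36.5) (2.5,22)
edge 0: (1,12)→(9,5)  cross = 1·5 − 9·12 = -103.0000; (r_i+r_j)·cross = 10·-103.0000 = -1030.0000
edge 1: (9,5)→(19.5,30)  cross = 9·30 − 19.5·5 = 172.5000; (r_i+r_j)·cross = 28.5·172.5000 = 4916.2500
edge 2: (19.5,30)→(19.5,35.5)  cross = 19.5·35.5 − 19.5·30 = 107.2500; (r_i+r_j)·cross = 39·107.2500 = 4182.7500
edge 3: (19.5,35.5)→(16,37)  cross = 19.5·37 − 16·35.5 = 153.5000; (r_i+r_j)·cross = 35.5·153.5000 = 5449.2500
edge 4: (16,37)→(5,36.5)  cross = 16·36.5 − 5·37 = 399.0000; (r_i+r_j)·cross = 21·399.0000 = 8379.0000
edge 5: (5,36.5)→(2.5,22)  cross = 5·22 − 2.5·36.5 = 18.7500; (r_i+r_j)·cross = 7.5·18.7500 = 140.6250
edge 6: (2.5,22)→(1,12)  cross = 2.5·12 − 1·22 = 8.0000; (r_i+r_j)·cross = 3.5·8.0000 = 28.0000
Σcross = 756.0000 → A = |Σcross|/2 = 378.0000 mm²
Σ(r_i+r_j)·cross = 22065.8750 → first moment M = |Σ|/6 = 3677.6458
R_c = M/A = 3677.6458/378.0000 = 9.7292 mm
θ = 337° = 5.881760 rad
V = θ·R_c·A = 5.881760·9.7292·378.0000 = 21631.029 mm³

Volume = 21631.029 mm³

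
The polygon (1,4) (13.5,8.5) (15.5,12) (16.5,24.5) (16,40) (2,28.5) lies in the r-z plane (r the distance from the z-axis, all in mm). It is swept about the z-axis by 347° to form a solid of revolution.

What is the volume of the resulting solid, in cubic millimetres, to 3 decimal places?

Profile (r,z), 6 vertices: (1,4) (13.5,8.5) (15.5,12) (16.5,24.5) (16,40) (2,28.5)
edge 0: (1,4)→(13.5,8.5)  cross = 1·8.5 − 13.5·4 = -45.5000; (r_i+r_j)·cross = 14.5·-45.5000 = -659.7500
edge 1: (13.5,8.5)→(15.5,12)  cross = 13.5·12 − 15.5·8.5 = 30.2500; (r_i+r_j)·cross = 29·30.2500 = 877.2500
edge 2: (15.5,12)→(16.5,24.5)  cross = 15.5·24.5 − 16.5·12 = 181.7500; (r_i+r_j)·cross = 32·181.7500 = 5816.0000
edge 3: (16.5,24.5)→(16,40)  cross = 16.5·40 − 16·24.5 = 268.0000; (r_i+r_j)·cross = 32.5·268.0000 = 8710.0000
edge 4: (16,40)→(2,28.5)  cross = 16·28.5 − 2·40 = 376.0000; (r_i+r_j)·cross = 18·376.0000 = 6768.0000
edge 5: (2,28.5)→(1,4)  cross = 2·4 − 1·28.5 = -20.5000; (r_i+r_j)·cross = 3·-20.5000 = -61.5000
Σcross = 790.0000 → A = |Σcross|/2 = 395.0000 mm²
Σ(r_i+r_j)·cross = 21450.0000 → first moment M = |Σ|/6 = 3575.0000
R_c = M/A = 3575.0000/395.0000 = 9.0506 mm
θ = 347° = 6.056293 rad
V = θ·R_c·A = 6.056293·9.0506·395.0000 = 21651.246 mm³

Volume = 21651.246 mm³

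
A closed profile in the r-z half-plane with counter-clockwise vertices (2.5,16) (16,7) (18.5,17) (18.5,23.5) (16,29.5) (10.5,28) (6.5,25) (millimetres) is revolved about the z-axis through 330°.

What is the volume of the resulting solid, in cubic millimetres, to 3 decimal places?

Volume = 15565.523 mm³

Profile (r,z), 7 vertices: (2.5,16) (16,7) (18.5,17) (18.5,23.5) (16,29.5) (10.5,28) (6.5,25)
edge 0: (2.5,16)→(16,7)  cross = 2.5·7 − 16·16 = -238.5000; (r_i+r_j)·cross = 18.5·-238.5000 = -4412.2500
edge 1: (16,7)→(18.5,17)  cross = 16·17 − 18.5·7 = 142.5000; (r_i+r_j)·cross = 34.5·142.5000 = 4916.2500
edge 2: (18.5,17)→(18.5,23.5)  cross = 18.5·23.5 − 18.5·17 = 120.2500; (r_i+r_j)·cross = 37·120.2500 = 4449.2500
edge 3: (18.5,23.5)→(16,29.5)  cross = 18.5·29.5 − 16·23.5 = 169.7500; (r_i+r_j)·cross = 34.5·169.7500 = 5856.3750
edge 4: (16,29.5)→(10.5,28)  cross = 16·28 − 10.5·29.5 = 138.2500; (r_i+r_j)·cross = 26.5·138.2500 = 3663.6250
edge 5: (10.5,28)→(6.5,25)  cross = 10.5·25 − 6.5·28 = 80.5000; (r_i+r_j)·cross = 17·80.5000 = 1368.5000
edge 6: (6.5,25)→(2.5,16)  cross = 6.5·16 − 2.5·25 = 41.5000; (r_i+r_j)·cross = 9·41.5000 = 373.5000
Σcross = 454.2500 → A = |Σcross|/2 = 227.1250 mm²
Σ(r_i+r_j)·cross = 16215.2500 → first moment M = |Σ|/6 = 2702.5417
R_c = M/A = 2702.5417/227.1250 = 11.8989 mm
θ = 330° = 5.759587 rad
V = θ·R_c·A = 5.759587·11.8989·227.1250 = 15565.523 mm³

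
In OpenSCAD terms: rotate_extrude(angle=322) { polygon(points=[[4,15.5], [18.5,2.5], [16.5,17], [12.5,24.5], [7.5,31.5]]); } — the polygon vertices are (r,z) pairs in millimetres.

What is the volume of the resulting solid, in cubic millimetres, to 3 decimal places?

Profile (r,z), 5 vertices: (4,15.5) (18.5,2.5) (16.5,17) (12.5,24.5) (7.5,31.5)
edge 0: (4,15.5)→(18.5,2.5)  cross = 4·2.5 − 18.5·15.5 = -276.7500; (r_i+r_j)·cross = 22.5·-276.7500 = -6226.8750
edge 1: (18.5,2.5)→(16.5,17)  cross = 18.5·17 − 16.5·2.5 = 273.2500; (r_i+r_j)·cross = 35·273.2500 = 9563.7500
edge 2: (16.5,17)→(12.5,24.5)  cross = 16.5·24.5 − 12.5·17 = 191.7500; (r_i+r_j)·cross = 29·191.7500 = 5560.7500
edge 3: (12.5,24.5)→(7.5,31.5)  cross = 12.5·31.5 − 7.5·24.5 = 210.0000; (r_i+r_j)·cross = 20·210.0000 = 4200.0000
edge 4: (7.5,31.5)→(4,15.5)  cross = 7.5·15.5 − 4·31.5 = -9.7500; (r_i+r_j)·cross = 11.5·-9.7500 = -112.1250
Σcross = 388.5000 → A = |Σcross|/2 = 194.2500 mm²
Σ(r_i+r_j)·cross = 12985.5000 → first moment M = |Σ|/6 = 2164.2500
R_c = M/A = 2164.2500/194.2500 = 11.1416 mm
θ = 322° = 5.619960 rad
V = θ·R_c·A = 5.619960·11.1416·194.2500 = 12162.999 mm³

Volume = 12162.999 mm³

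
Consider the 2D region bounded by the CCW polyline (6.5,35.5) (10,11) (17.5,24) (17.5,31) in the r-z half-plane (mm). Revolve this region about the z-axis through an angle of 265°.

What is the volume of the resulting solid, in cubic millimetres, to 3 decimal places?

Volume = 8471.683 mm³

Profile (r,z), 4 vertices: (6.5,35.5) (10,11) (17.5,24) (17.5,31)
edge 0: (6.5,35.5)→(10,11)  cross = 6.5·11 − 10·35.5 = -283.5000; (r_i+r_j)·cross = 16.5·-283.5000 = -4677.7500
edge 1: (10,11)→(17.5,24)  cross = 10·24 − 17.5·11 = 47.5000; (r_i+r_j)·cross = 27.5·47.5000 = 1306.2500
edge 2: (17.5,24)→(17.5,31)  cross = 17.5·31 − 17.5·24 = 122.5000; (r_i+r_j)·cross = 35·122.5000 = 4287.5000
edge 3: (17.5,31)→(6.5,35.5)  cross = 17.5·35.5 − 6.5·31 = 419.7500; (r_i+r_j)·cross = 24·419.7500 = 10074.0000
Σcross = 306.2500 → A = |Σcross|/2 = 153.1250 mm²
Σ(r_i+r_j)·cross = 10990.0000 → first moment M = |Σ|/6 = 1831.6667
R_c = M/A = 1831.6667/153.1250 = 11.9619 mm
θ = 265° = 4.625123 rad
V = θ·R_c·A = 4.625123·11.9619·153.1250 = 8471.683 mm³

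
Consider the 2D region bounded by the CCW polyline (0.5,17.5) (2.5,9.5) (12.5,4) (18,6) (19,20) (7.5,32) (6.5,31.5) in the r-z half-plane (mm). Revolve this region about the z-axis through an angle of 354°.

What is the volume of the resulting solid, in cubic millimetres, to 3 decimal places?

Profile (r,z), 7 vertices: (0.5,17.5) (2.5,9.5) (12.5,4) (18,6) (19,20) (7.5,32) (6.5,31.5)
edge 0: (0.5,17.5)→(2.5,9.5)  cross = 0.5·9.5 − 2.5·17.5 = -39.0000; (r_i+r_j)·cross = 3·-39.0000 = -117.0000
edge 1: (2.5,9.5)→(12.5,4)  cross = 2.5·4 − 12.5·9.5 = -108.7500; (r_i+r_j)·cross = 15·-108.7500 = -1631.2500
edge 2: (12.5,4)→(18,6)  cross = 12.5·6 − 18·4 = 3.0000; (r_i+r_j)·cross = 30.5·3.0000 = 91.5000
edge 3: (18,6)→(19,20)  cross = 18·20 − 19·6 = 246.0000; (r_i+r_j)·cross = 37·246.0000 = 9102.0000
edge 4: (19,20)→(7.5,32)  cross = 19·32 − 7.5·20 = 458.0000; (r_i+r_j)·cross = 26.5·458.0000 = 12137.0000
edge 5: (7.5,32)→(6.5,31.5)  cross = 7.5·31.5 − 6.5·32 = 28.2500; (r_i+r_j)·cross = 14·28.2500 = 395.5000
edge 6: (6.5,31.5)→(0.5,17.5)  cross = 6.5·17.5 − 0.5·31.5 = 98.0000; (r_i+r_j)·cross = 7·98.0000 = 686.0000
Σcross = 685.5000 → A = |Σcross|/2 = 342.7500 mm²
Σ(r_i+r_j)·cross = 20663.7500 → first moment M = |Σ|/6 = 3443.9583
R_c = M/A = 3443.9583/342.7500 = 10.0480 mm
θ = 354° = 6.178466 rad
V = θ·R_c·A = 6.178466·10.0480·342.7500 = 21278.378 mm³

Volume = 21278.378 mm³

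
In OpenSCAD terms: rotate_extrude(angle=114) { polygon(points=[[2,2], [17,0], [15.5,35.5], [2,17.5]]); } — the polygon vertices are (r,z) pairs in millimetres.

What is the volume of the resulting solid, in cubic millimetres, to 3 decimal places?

Profile (r,z), 4 vertices: (2,2) (17,0) (15.5,35.5) (2,17.5)
edge 0: (2,2)→(17,0)  cross = 2·0 − 17·2 = -34.0000; (r_i+r_j)·cross = 19·-34.0000 = -646.0000
edge 1: (17,0)→(15.5,35.5)  cross = 17·35.5 − 15.5·0 = 603.5000; (r_i+r_j)·cross = 32.5·603.5000 = 19613.7500
edge 2: (15.5,35.5)→(2,17.5)  cross = 15.5·17.5 − 2·35.5 = 200.2500; (r_i+r_j)·cross = 17.5·200.2500 = 3504.3750
edge 3: (2,17.5)→(2,2)  cross = 2·2 − 2·17.5 = -31.0000; (r_i+r_j)·cross = 4·-31.0000 = -124.0000
Σcross = 738.7500 → A = |Σcross|/2 = 369.3750 mm²
Σ(r_i+r_j)·cross = 22348.1250 → first moment M = |Σ|/6 = 3724.6875
R_c = M/A = 3724.6875/369.3750 = 10.0838 mm
θ = 114° = 1.989675 rad
V = θ·R_c·A = 1.989675·10.0838·369.3750 = 7410.919 mm³

Volume = 7410.919 mm³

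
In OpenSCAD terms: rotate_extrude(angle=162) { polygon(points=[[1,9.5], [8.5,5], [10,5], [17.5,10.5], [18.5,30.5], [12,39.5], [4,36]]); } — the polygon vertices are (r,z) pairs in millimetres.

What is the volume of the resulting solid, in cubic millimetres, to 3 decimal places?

Volume = 12894.863 mm³

Profile (r,z), 7 vertices: (1,9.5) (8.5,5) (10,5) (17.5,10.5) (18.5,30.5) (12,39.5) (4,36)
edge 0: (1,9.5)→(8.5,5)  cross = 1·5 − 8.5·9.5 = -75.7500; (r_i+r_j)·cross = 9.5·-75.7500 = -719.6250
edge 1: (8.5,5)→(10,5)  cross = 8.5·5 − 10·5 = -7.5000; (r_i+r_j)·cross = 18.5·-7.5000 = -138.7500
edge 2: (10,5)→(17.5,10.5)  cross = 10·10.5 − 17.5·5 = 17.5000; (r_i+r_j)·cross = 27.5·17.5000 = 481.2500
edge 3: (17.5,10.5)→(18.5,30.5)  cross = 17.5·30.5 − 18.5·10.5 = 339.5000; (r_i+r_j)·cross = 36·339.5000 = 12222.0000
edge 4: (18.5,30.5)→(12,39.5)  cross = 18.5·39.5 − 12·30.5 = 364.7500; (r_i+r_j)·cross = 30.5·364.7500 = 11124.8750
edge 5: (12,39.5)→(4,36)  cross = 12·36 − 4·39.5 = 274.0000; (r_i+r_j)·cross = 16·274.0000 = 4384.0000
edge 6: (4,36)→(1,9.5)  cross = 4·9.5 − 1·36 = 2.0000; (r_i+r_j)·cross = 5·2.0000 = 10.0000
Σcross = 914.5000 → A = |Σcross|/2 = 457.2500 mm²
Σ(r_i+r_j)·cross = 27363.7500 → first moment M = |Σ|/6 = 4560.6250
R_c = M/A = 4560.6250/457.2500 = 9.9740 mm
θ = 162° = 2.827433 rad
V = θ·R_c·A = 2.827433·9.9740·457.2500 = 12894.863 mm³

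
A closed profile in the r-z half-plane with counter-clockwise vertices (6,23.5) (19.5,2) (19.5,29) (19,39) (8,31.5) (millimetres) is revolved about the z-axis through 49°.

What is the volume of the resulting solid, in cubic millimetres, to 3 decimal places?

Volume = 3555.024 mm³

Profile (r,z), 5 vertices: (6,23.5) (19.5,2) (19.5,29) (19,39) (8,31.5)
edge 0: (6,23.5)→(19.5,2)  cross = 6·2 − 19.5·23.5 = -446.2500; (r_i+r_j)·cross = 25.5·-446.2500 = -11379.3750
edge 1: (19.5,2)→(19.5,29)  cross = 19.5·29 − 19.5·2 = 526.5000; (r_i+r_j)·cross = 39·526.5000 = 20533.5000
edge 2: (19.5,29)→(19,39)  cross = 19.5·39 − 19·29 = 209.5000; (r_i+r_j)·cross = 38.5·209.5000 = 8065.7500
edge 3: (19,39)→(8,31.5)  cross = 19·31.5 − 8·39 = 286.5000; (r_i+r_j)·cross = 27·286.5000 = 7735.5000
edge 4: (8,31.5)→(6,23.5)  cross = 8·23.5 − 6·31.5 = -1.0000; (r_i+r_j)·cross = 14·-1.0000 = -14.0000
Σcross = 575.2500 → A = |Σcross|/2 = 287.6250 mm²
Σ(r_i+r_j)·cross = 24941.3750 → first moment M = |Σ|/6 = 4156.8958
R_c = M/A = 4156.8958/287.6250 = 14.4525 mm
θ = 49° = 0.855211 rad
V = θ·R_c·A = 0.855211·14.4525·287.6250 = 3555.024 mm³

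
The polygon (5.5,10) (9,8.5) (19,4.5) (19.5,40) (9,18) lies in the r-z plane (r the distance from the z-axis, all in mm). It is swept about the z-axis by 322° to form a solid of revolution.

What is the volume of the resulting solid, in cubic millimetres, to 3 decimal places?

Volume = 20118.989 mm³

Profile (r,z), 5 vertices: (5.5,10) (9,8.5) (19,4.5) (19.5,40) (9,18)
edge 0: (5.5,10)→(9,8.5)  cross = 5.5·8.5 − 9·10 = -43.2500; (r_i+r_j)·cross = 14.5·-43.2500 = -627.1250
edge 1: (9,8.5)→(19,4.5)  cross = 9·4.5 − 19·8.5 = -121.0000; (r_i+r_j)·cross = 28·-121.0000 = -3388.0000
edge 2: (19,4.5)→(19.5,40)  cross = 19·40 − 19.5·4.5 = 672.2500; (r_i+r_j)·cross = 38.5·672.2500 = 25881.6250
edge 3: (19.5,40)→(9,18)  cross = 19.5·18 − 9·40 = -9.0000; (r_i+r_j)·cross = 28.5·-9.0000 = -256.5000
edge 4: (9,18)→(5.5,10)  cross = 9·10 − 5.5·18 = -9.0000; (r_i+r_j)·cross = 14.5·-9.0000 = -130.5000
Σcross = 490.0000 → A = |Σcross|/2 = 245.0000 mm²
Σ(r_i+r_j)·cross = 21479.5000 → first moment M = |Σ|/6 = 3579.9167
R_c = M/A = 3579.9167/245.0000 = 14.6119 mm
θ = 322° = 5.619960 rad
V = θ·R_c·A = 5.619960·14.6119·245.0000 = 20118.989 mm³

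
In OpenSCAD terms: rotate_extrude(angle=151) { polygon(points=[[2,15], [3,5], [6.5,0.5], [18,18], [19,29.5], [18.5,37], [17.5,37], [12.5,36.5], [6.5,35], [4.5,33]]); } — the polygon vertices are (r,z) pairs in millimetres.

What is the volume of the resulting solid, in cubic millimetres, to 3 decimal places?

Profile (r,z), 10 vertices: (2,15) (3,5) (6.5,0.5) (18,18) (19,29.5) (18.5,37) (17.5,37) (12.5,36.5) (6.5,35) (4.5,33)
edge 0: (2,15)→(3,5)  cross = 2·5 − 3·15 = -35.0000; (r_i+r_j)·cross = 5·-35.0000 = -175.0000
edge 1: (3,5)→(6.5,0.5)  cross = 3·0.5 − 6.5·5 = -31.0000; (r_i+r_j)·cross = 9.5·-31.0000 = -294.5000
edge 2: (6.5,0.5)→(18,18)  cross = 6.5·18 − 18·0.5 = 108.0000; (r_i+r_j)·cross = 24.5·108.0000 = 2646.0000
edge 3: (18,18)→(19,29.5)  cross = 18·29.5 − 19·18 = 189.0000; (r_i+r_j)·cross = 37·189.0000 = 6993.0000
edge 4: (19,29.5)→(18.5,37)  cross = 19·37 − 18.5·29.5 = 157.2500; (r_i+r_j)·cross = 37.5·157.2500 = 5896.8750
edge 5: (18.5,37)→(17.5,37)  cross = 18.5·37 − 17.5·37 = 37.0000; (r_i+r_j)·cross = 36·37.0000 = 1332.0000
edge 6: (17.5,37)→(12.5,36.5)  cross = 17.5·36.5 − 12.5·37 = 176.2500; (r_i+r_j)·cross = 30·176.2500 = 5287.5000
edge 7: (12.5,36.5)→(6.5,35)  cross = 12.5·35 − 6.5·36.5 = 200.2500; (r_i+r_j)·cross = 19·200.2500 = 3804.7500
edge 8: (6.5,35)→(4.5,33)  cross = 6.5·33 − 4.5·35 = 57.0000; (r_i+r_j)·cross = 11·57.0000 = 627.0000
edge 9: (4.5,33)→(2,15)  cross = 4.5·15 − 2·33 = 1.5000; (r_i+r_j)·cross = 6.5·1.5000 = 9.7500
Σcross = 860.2500 → A = |Σcross|/2 = 430.1250 mm²
Σ(r_i+r_j)·cross = 26127.3750 → first moment M = |Σ|/6 = 4354.5625
R_c = M/A = 4354.5625/430.1250 = 10.1239 mm
θ = 151° = 2.635447 rad
V = θ·R_c·A = 2.635447·10.1239·430.1250 = 11476.219 mm³

Volume = 11476.219 mm³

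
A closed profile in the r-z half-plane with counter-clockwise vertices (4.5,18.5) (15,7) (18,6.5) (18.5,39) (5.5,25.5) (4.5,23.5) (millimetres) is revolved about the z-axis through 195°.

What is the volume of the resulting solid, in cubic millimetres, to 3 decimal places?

Volume = 12259.514 mm³

Profile (r,z), 6 vertices: (4.5,18.5) (15,7) (18,6.5) (18.5,39) (5.5,25.5) (4.5,23.5)
edge 0: (4.5,18.5)→(15,7)  cross = 4.5·7 − 15·18.5 = -246.0000; (r_i+r_j)·cross = 19.5·-246.0000 = -4797.0000
edge 1: (15,7)→(18,6.5)  cross = 15·6.5 − 18·7 = -28.5000; (r_i+r_j)·cross = 33·-28.5000 = -940.5000
edge 2: (18,6.5)→(18.5,39)  cross = 18·39 − 18.5·6.5 = 581.7500; (r_i+r_j)·cross = 36.5·581.7500 = 21233.8750
edge 3: (18.5,39)→(5.5,25.5)  cross = 18.5·25.5 − 5.5·39 = 257.2500; (r_i+r_j)·cross = 24·257.2500 = 6174.0000
edge 4: (5.5,25.5)→(4.5,23.5)  cross = 5.5·23.5 − 4.5·25.5 = 14.5000; (r_i+r_j)·cross = 10·14.5000 = 145.0000
edge 5: (4.5,23.5)→(4.5,18.5)  cross = 4.5·18.5 − 4.5·23.5 = -22.5000; (r_i+r_j)·cross = 9·-22.5000 = -202.5000
Σcross = 556.5000 → A = |Σcross|/2 = 278.2500 mm²
Σ(r_i+r_j)·cross = 21612.8750 → first moment M = |Σ|/6 = 3602.1458
R_c = M/A = 3602.1458/278.2500 = 12.9457 mm
θ = 195° = 3.403392 rad
V = θ·R_c·A = 3.403392·12.9457·278.2500 = 12259.514 mm³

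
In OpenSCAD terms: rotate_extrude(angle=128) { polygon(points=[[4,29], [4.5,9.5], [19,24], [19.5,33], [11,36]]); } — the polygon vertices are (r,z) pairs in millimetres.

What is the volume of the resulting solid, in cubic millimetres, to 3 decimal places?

Profile (r,z), 5 vertices: (4,29) (4.5,9.5) (19,24) (19.5,33) (11,36)
edge 0: (4,29)→(4.5,9.5)  cross = 4·9.5 − 4.5·29 = -92.5000; (r_i+r_j)·cross = 8.5·-92.5000 = -786.2500
edge 1: (4.5,9.5)→(19,24)  cross = 4.5·24 − 19·9.5 = -72.5000; (r_i+r_j)·cross = 23.5·-72.5000 = -1703.7500
edge 2: (19,24)→(19.5,33)  cross = 19·33 − 19.5·24 = 159.0000; (r_i+r_j)·cross = 38.5·159.0000 = 6121.5000
edge 3: (19.5,33)→(11,36)  cross = 19.5·36 − 11·33 = 339.0000; (r_i+r_j)·cross = 30.5·339.0000 = 10339.5000
edge 4: (11,36)→(4,29)  cross = 11·29 − 4·36 = 175.0000; (r_i+r_j)·cross = 15·175.0000 = 2625.0000
Σcross = 508.0000 → A = |Σcross|/2 = 254.0000 mm²
Σ(r_i+r_j)·cross = 16596.0000 → first moment M = |Σ|/6 = 2766.0000
R_c = M/A = 2766.0000/254.0000 = 10.8898 mm
θ = 128° = 2.234021 rad
V = θ·R_c·A = 2.234021·10.8898·254.0000 = 6179.303 mm³

Volume = 6179.303 mm³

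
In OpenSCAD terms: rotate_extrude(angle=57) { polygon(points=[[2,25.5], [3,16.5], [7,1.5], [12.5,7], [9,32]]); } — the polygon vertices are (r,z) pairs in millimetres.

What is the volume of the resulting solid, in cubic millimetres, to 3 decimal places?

Profile (r,z), 5 vertices: (2,25.5) (3,16.5) (7,1.5) (12.5,7) (9,32)
edge 0: (2,25.5)→(3,16.5)  cross = 2·16.5 − 3·25.5 = -43.5000; (r_i+r_j)·cross = 5·-43.5000 = -217.5000
edge 1: (3,16.5)→(7,1.5)  cross = 3·1.5 − 7·16.5 = -111.0000; (r_i+r_j)·cross = 10·-111.0000 = -1110.0000
edge 2: (7,1.5)→(12.5,7)  cross = 7·7 − 12.5·1.5 = 30.2500; (r_i+r_j)·cross = 19.5·30.2500 = 589.8750
edge 3: (12.5,7)→(9,32)  cross = 12.5·32 − 9·7 = 337.0000; (r_i+r_j)·cross = 21.5·337.0000 = 7245.5000
edge 4: (9,32)→(2,25.5)  cross = 9·25.5 − 2·32 = 165.5000; (r_i+r_j)·cross = 11·165.5000 = 1820.5000
Σcross = 378.2500 → A = |Σcross|/2 = 189.1250 mm²
Σ(r_i+r_j)·cross = 8328.3750 → first moment M = |Σ|/6 = 1388.0625
R_c = M/A = 1388.0625/189.1250 = 7.3394 mm
θ = 57° = 0.994838 rad
V = θ·R_c·A = 0.994838·7.3394·189.1250 = 1380.897 mm³

Volume = 1380.897 mm³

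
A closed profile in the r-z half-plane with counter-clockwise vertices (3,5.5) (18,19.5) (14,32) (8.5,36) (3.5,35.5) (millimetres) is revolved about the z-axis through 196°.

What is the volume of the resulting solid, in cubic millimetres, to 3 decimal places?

Profile (r,z), 5 vertices: (3,5.5) (18,19.5) (14,32) (8.5,36) (3.5,35.5)
edge 0: (3,5.5)→(18,19.5)  cross = 3·19.5 − 18·5.5 = -40.5000; (r_i+r_j)·cross = 21·-40.5000 = -850.5000
edge 1: (18,19.5)→(14,32)  cross = 18·32 − 14·19.5 = 303.0000; (r_i+r_j)·cross = 32·303.0000 = 9696.0000
edge 2: (14,32)→(8.5,36)  cross = 14·36 − 8.5·32 = 232.0000; (r_i+r_j)·cross = 22.5·232.0000 = 5220.0000
edge 3: (8.5,36)→(3.5,35.5)  cross = 8.5·35.5 − 3.5·36 = 175.7500; (r_i+r_j)·cross = 12·175.7500 = 2109.0000
edge 4: (3.5,35.5)→(3,5.5)  cross = 3.5·5.5 − 3·35.5 = -87.2500; (r_i+r_j)·cross = 6.5·-87.2500 = -567.1250
Σcross = 583.0000 → A = |Σcross|/2 = 291.5000 mm²
Σ(r_i+r_j)·cross = 15607.3750 → first moment M = |Σ|/6 = 2601.2292
R_c = M/A = 2601.2292/291.5000 = 8.9236 mm
θ = 196° = 3.420845 rad
V = θ·R_c·A = 3.420845·8.9236·291.5000 = 8898.403 mm³

Volume = 8898.403 mm³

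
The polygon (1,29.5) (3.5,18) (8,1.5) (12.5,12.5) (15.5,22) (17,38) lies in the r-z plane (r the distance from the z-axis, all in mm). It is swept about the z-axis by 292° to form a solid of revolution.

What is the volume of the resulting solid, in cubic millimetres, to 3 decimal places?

Profile (r,z), 6 vertices: (1,29.5) (3.5,18) (8,1.5) (12.5,12.5) (15.5,22) (17,38)
edge 0: (1,29.5)→(3.5,18)  cross = 1·18 − 3.5·29.5 = -85.2500; (r_i+r_j)·cross = 4.5·-85.2500 = -383.6250
edge 1: (3.5,18)→(8,1.5)  cross = 3.5·1.5 − 8·18 = -138.7500; (r_i+r_j)·cross = 11.5·-138.7500 = -1595.6250
edge 2: (8,1.5)→(12.5,12.5)  cross = 8·12.5 − 12.5·1.5 = 81.2500; (r_i+r_j)·cross = 20.5·81.2500 = 1665.6250
edge 3: (12.5,12.5)→(15.5,22)  cross = 12.5·22 − 15.5·12.5 = 81.2500; (r_i+r_j)·cross = 28·81.2500 = 2275.0000
edge 4: (15.5,22)→(17,38)  cross = 15.5·38 − 17·22 = 215.0000; (r_i+r_j)·cross = 32.5·215.0000 = 6987.5000
edge 5: (17,38)→(1,29.5)  cross = 17·29.5 − 1·38 = 463.5000; (r_i+r_j)·cross = 18·463.5000 = 8343.0000
Σcross = 617.0000 → A = |Σcross|/2 = 308.5000 mm²
Σ(r_i+r_j)·cross = 17291.8750 → first moment M = |Σ|/6 = 2881.9792
R_c = M/A = 2881.9792/308.5000 = 9.3419 mm
θ = 292° = 5.096361 rad
V = θ·R_c·A = 5.096361·9.3419·308.5000 = 14687.607 mm³

Volume = 14687.607 mm³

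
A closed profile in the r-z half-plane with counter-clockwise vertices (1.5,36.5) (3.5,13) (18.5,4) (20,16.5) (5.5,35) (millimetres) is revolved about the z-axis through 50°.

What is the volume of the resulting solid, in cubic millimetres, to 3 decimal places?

Profile (r,z), 5 vertices: (1.5,36.5) (3.5,13) (18.5,4) (20,16.5) (5.5,35)
edge 0: (1.5,36.5)→(3.5,13)  cross = 1.5·13 − 3.5·36.5 = -108.2500; (r_i+r_j)·cross = 5·-108.2500 = -541.2500
edge 1: (3.5,13)→(18.5,4)  cross = 3.5·4 − 18.5·13 = -226.5000; (r_i+r_j)·cross = 22·-226.5000 = -4983.0000
edge 2: (18.5,4)→(20,16.5)  cross = 18.5·16.5 − 20·4 = 225.2500; (r_i+r_j)·cross = 38.5·225.2500 = 8672.1250
edge 3: (20,16.5)→(5.5,35)  cross = 20·35 − 5.5·16.5 = 609.2500; (r_i+r_j)·cross = 25.5·609.2500 = 15535.8750
edge 4: (5.5,35)→(1.5,36.5)  cross = 5.5·36.5 − 1.5·35 = 148.2500; (r_i+r_j)·cross = 7·148.2500 = 1037.7500
Σcross = 648.0000 → A = |Σcross|/2 = 324.0000 mm²
Σ(r_i+r_j)·cross = 19721.5000 → first moment M = |Σ|/6 = 3286.9167
R_c = M/A = 3286.9167/324.0000 = 10.1448 mm
θ = 50° = 0.872665 rad
V = θ·R_c·A = 0.872665·10.1448·324.0000 = 2868.376 mm³

Volume = 2868.376 mm³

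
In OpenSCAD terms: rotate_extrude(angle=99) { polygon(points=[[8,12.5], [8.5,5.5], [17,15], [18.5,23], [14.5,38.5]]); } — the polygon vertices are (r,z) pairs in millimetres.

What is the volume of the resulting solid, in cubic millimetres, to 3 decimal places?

Volume = 3892.329 mm³

Profile (r,z), 5 vertices: (8,12.5) (8.5,5.5) (17,15) (18.5,23) (14.5,38.5)
edge 0: (8,12.5)→(8.5,5.5)  cross = 8·5.5 − 8.5·12.5 = -62.2500; (r_i+r_j)·cross = 16.5·-62.2500 = -1027.1250
edge 1: (8.5,5.5)→(17,15)  cross = 8.5·15 − 17·5.5 = 34.0000; (r_i+r_j)·cross = 25.5·34.0000 = 867.0000
edge 2: (17,15)→(18.5,23)  cross = 17·23 − 18.5·15 = 113.5000; (r_i+r_j)·cross = 35.5·113.5000 = 4029.2500
edge 3: (18.5,23)→(14.5,38.5)  cross = 18.5·38.5 − 14.5·23 = 378.7500; (r_i+r_j)·cross = 33·378.7500 = 12498.7500
edge 4: (14.5,38.5)→(8,12.5)  cross = 14.5·12.5 − 8·38.5 = -126.7500; (r_i+r_j)·cross = 22.5·-126.7500 = -2851.8750
Σcross = 337.2500 → A = |Σcross|/2 = 168.6250 mm²
Σ(r_i+r_j)·cross = 13516.0000 → first moment M = |Σ|/6 = 2252.6667
R_c = M/A = 2252.6667/168.6250 = 13.3590 mm
θ = 99° = 1.727876 rad
V = θ·R_c·A = 1.727876·13.3590·168.6250 = 3892.329 mm³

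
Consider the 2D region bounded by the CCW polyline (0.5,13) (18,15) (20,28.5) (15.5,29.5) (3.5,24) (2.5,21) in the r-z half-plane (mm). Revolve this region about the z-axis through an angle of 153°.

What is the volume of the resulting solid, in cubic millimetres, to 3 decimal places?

Profile (r,z), 6 vertices: (0.5,13) (18,15) (20,28.5) (15.5,29.5) (3.5,24) (2.5,21)
edge 0: (0.5,13)→(18,15)  cross = 0.5·15 − 18·13 = -226.5000; (r_i+r_j)·cross = 18.5·-226.5000 = -4190.2500
edge 1: (18,15)→(20,28.5)  cross = 18·28.5 − 20·15 = 213.0000; (r_i+r_j)·cross = 38·213.0000 = 8094.0000
edge 2: (20,28.5)→(15.5,29.5)  cross = 20·29.5 − 15.5·28.5 = 148.2500; (r_i+r_j)·cross = 35.5·148.2500 = 5262.8750
edge 3: (15.5,29.5)→(3.5,24)  cross = 15.5·24 − 3.5·29.5 = 268.7500; (r_i+r_j)·cross = 19·268.7500 = 5106.2500
edge 4: (3.5,24)→(2.5,21)  cross = 3.5·21 − 2.5·24 = 13.5000; (r_i+r_j)·cross = 6·13.5000 = 81.0000
edge 5: (2.5,21)→(0.5,13)  cross = 2.5·13 − 0.5·21 = 22.0000; (r_i+r_j)·cross = 3·22.0000 = 66.0000
Σcross = 439.0000 → A = |Σcross|/2 = 219.5000 mm²
Σ(r_i+r_j)·cross = 14419.8750 → first moment M = |Σ|/6 = 2403.3125
R_c = M/A = 2403.3125/219.5000 = 10.9490 mm
θ = 153° = 2.670354 rad
V = θ·R_c·A = 2.670354·10.9490·219.5000 = 6417.695 mm³

Volume = 6417.695 mm³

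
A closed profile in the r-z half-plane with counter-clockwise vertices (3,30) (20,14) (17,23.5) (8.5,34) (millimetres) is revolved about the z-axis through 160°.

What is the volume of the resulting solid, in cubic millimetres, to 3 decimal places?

Profile (r,z), 4 vertices: (3,30) (20,14) (17,23.5) (8.5,34)
edge 0: (3,30)→(20,14)  cross = 3·14 − 20·30 = -558.0000; (r_i+r_j)·cross = 23·-558.0000 = -12834.0000
edge 1: (20,14)→(17,23.5)  cross = 20·23.5 − 17·14 = 232.0000; (r_i+r_j)·cross = 37·232.0000 = 8584.0000
edge 2: (17,23.5)→(8.5,34)  cross = 17·34 − 8.5·23.5 = 378.2500; (r_i+r_j)·cross = 25.5·378.2500 = 9645.3750
edge 3: (8.5,34)→(3,30)  cross = 8.5·30 − 3·34 = 153.0000; (r_i+r_j)·cross = 11.5·153.0000 = 1759.5000
Σcross = 205.2500 → A = |Σcross|/2 = 102.6250 mm²
Σ(r_i+r_j)·cross = 7154.8750 → first moment M = |Σ|/6 = 1192.4792
R_c = M/A = 1192.4792/102.6250 = 11.6198 mm
θ = 160° = 2.792527 rad
V = θ·R_c·A = 2.792527·11.6198·102.6250 = 3330.030 mm³

Volume = 3330.030 mm³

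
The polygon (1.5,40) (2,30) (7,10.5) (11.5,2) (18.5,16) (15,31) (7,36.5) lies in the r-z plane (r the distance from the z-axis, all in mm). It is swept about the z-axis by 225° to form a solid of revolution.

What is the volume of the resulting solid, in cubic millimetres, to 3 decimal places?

Profile (r,z), 7 vertices: (1.5,40) (2,30) (7,10.5) (11.5,2) (18.5,16) (15,31) (7,36.5)
edge 0: (1.5,40)→(2,30)  cross = 1.5·30 − 2·40 = -35.0000; (r_i+r_j)·cross = 3.5·-35.0000 = -122.5000
edge 1: (2,30)→(7,10.5)  cross = 2·10.5 − 7·30 = -189.0000; (r_i+r_j)·cross = 9·-189.0000 = -1701.0000
edge 2: (7,10.5)→(11.5,2)  cross = 7·2 − 11.5·10.5 = -106.7500; (r_i+r_j)·cross = 18.5·-106.7500 = -1974.8750
edge 3: (11.5,2)→(18.5,16)  cross = 11.5·16 − 18.5·2 = 147.0000; (r_i+r_j)·cross = 30·147.0000 = 4410.0000
edge 4: (18.5,16)→(15,31)  cross = 18.5·31 − 15·16 = 333.5000; (r_i+r_j)·cross = 33.5·333.5000 = 11172.2500
edge 5: (15,31)→(7,36.5)  cross = 15·36.5 − 7·31 = 330.5000; (r_i+r_j)·cross = 22·330.5000 = 7271.0000
edge 6: (7,36.5)→(1.5,40)  cross = 7·40 − 1.5·36.5 = 225.2500; (r_i+r_j)·cross = 8.5·225.2500 = 1914.6250
Σcross = 705.5000 → A = |Σcross|/2 = 352.7500 mm²
Σ(r_i+r_j)·cross = 20969.5000 → first moment M = |Σ|/6 = 3494.9167
R_c = M/A = 3494.9167/352.7500 = 9.9076 mm
θ = 225° = 3.926991 rad
V = θ·R_c·A = 3.926991·9.9076·352.7500 = 13724.506 mm³

Volume = 13724.506 mm³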